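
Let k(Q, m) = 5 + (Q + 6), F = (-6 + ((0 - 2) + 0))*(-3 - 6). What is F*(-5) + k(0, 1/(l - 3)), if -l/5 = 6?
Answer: -349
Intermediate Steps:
l = -30 (l = -5*6 = -30)
F = 72 (F = (-6 + (-2 + 0))*(-9) = (-6 - 2)*(-9) = -8*(-9) = 72)
k(Q, m) = 11 + Q (k(Q, m) = 5 + (6 + Q) = 11 + Q)
F*(-5) + k(0, 1/(l - 3)) = 72*(-5) + (11 + 0) = -360 + 11 = -349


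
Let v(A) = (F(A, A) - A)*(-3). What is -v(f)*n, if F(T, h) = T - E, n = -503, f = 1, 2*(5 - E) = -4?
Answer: 10563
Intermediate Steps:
E = 7 (E = 5 - ½*(-4) = 5 + 2 = 7)
F(T, h) = -7 + T (F(T, h) = T - 1*7 = T - 7 = -7 + T)
v(A) = 21 (v(A) = ((-7 + A) - A)*(-3) = -7*(-3) = 21)
-v(f)*n = -21*(-503) = -1*(-10563) = 10563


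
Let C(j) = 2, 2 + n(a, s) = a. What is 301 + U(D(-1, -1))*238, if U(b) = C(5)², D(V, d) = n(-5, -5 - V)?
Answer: 1253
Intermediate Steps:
n(a, s) = -2 + a
D(V, d) = -7 (D(V, d) = -2 - 5 = -7)
U(b) = 4 (U(b) = 2² = 4)
301 + U(D(-1, -1))*238 = 301 + 4*238 = 301 + 952 = 1253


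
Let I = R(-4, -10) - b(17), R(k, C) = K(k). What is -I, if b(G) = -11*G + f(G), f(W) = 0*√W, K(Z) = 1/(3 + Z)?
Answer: -186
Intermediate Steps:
f(W) = 0
R(k, C) = 1/(3 + k)
b(G) = -11*G (b(G) = -11*G + 0 = -11*G)
I = 186 (I = 1/(3 - 4) - (-11)*17 = 1/(-1) - 1*(-187) = -1 + 187 = 186)
-I = -1*186 = -186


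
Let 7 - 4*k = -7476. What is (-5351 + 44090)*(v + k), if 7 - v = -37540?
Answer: 6108016869/4 ≈ 1.5270e+9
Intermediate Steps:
k = 7483/4 (k = 7/4 - ¼*(-7476) = 7/4 + 1869 = 7483/4 ≈ 1870.8)
v = 37547 (v = 7 - 1*(-37540) = 7 + 37540 = 37547)
(-5351 + 44090)*(v + k) = (-5351 + 44090)*(37547 + 7483/4) = 38739*(157671/4) = 6108016869/4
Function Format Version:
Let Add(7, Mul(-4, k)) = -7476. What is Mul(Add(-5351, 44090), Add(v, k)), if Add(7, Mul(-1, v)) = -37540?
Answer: Rational(6108016869, 4) ≈ 1.5270e+9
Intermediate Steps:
k = Rational(7483, 4) (k = Add(Rational(7, 4), Mul(Rational(-1, 4), -7476)) = Add(Rational(7, 4), 1869) = Rational(7483, 4) ≈ 1870.8)
v = 37547 (v = Add(7, Mul(-1, -37540)) = Add(7, 37540) = 37547)
Mul(Add(-5351, 44090), Add(v, k)) = Mul(Add(-5351, 44090), Add(37547, Rational(7483, 4))) = Mul(38739, Rational(157671, 4)) = Rational(6108016869, 4)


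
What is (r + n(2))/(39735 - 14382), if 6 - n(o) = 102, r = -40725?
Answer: -13607/8451 ≈ -1.6101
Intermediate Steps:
n(o) = -96 (n(o) = 6 - 1*102 = 6 - 102 = -96)
(r + n(2))/(39735 - 14382) = (-40725 - 96)/(39735 - 14382) = -40821/25353 = -40821*1/25353 = -13607/8451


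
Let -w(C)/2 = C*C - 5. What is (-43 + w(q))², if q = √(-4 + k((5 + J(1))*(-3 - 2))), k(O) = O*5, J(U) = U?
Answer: 75625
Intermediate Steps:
k(O) = 5*O
q = I*√154 (q = √(-4 + 5*((5 + 1)*(-3 - 2))) = √(-4 + 5*(6*(-5))) = √(-4 + 5*(-30)) = √(-4 - 150) = √(-154) = I*√154 ≈ 12.41*I)
w(C) = 10 - 2*C² (w(C) = -2*(C*C - 5) = -2*(C² - 5) = -2*(-5 + C²) = 10 - 2*C²)
(-43 + w(q))² = (-43 + (10 - 2*(I*√154)²))² = (-43 + (10 - 2*(-154)))² = (-43 + (10 + 308))² = (-43 + 318)² = 275² = 75625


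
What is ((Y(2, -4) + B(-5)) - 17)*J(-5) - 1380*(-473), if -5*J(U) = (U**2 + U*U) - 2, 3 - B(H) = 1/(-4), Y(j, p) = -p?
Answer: 3264168/5 ≈ 6.5283e+5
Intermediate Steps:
B(H) = 13/4 (B(H) = 3 - 1/(-4) = 3 - 1*(-1/4) = 3 + 1/4 = 13/4)
J(U) = 2/5 - 2*U**2/5 (J(U) = -((U**2 + U*U) - 2)/5 = -((U**2 + U**2) - 2)/5 = -(2*U**2 - 2)/5 = -(-2 + 2*U**2)/5 = 2/5 - 2*U**2/5)
((Y(2, -4) + B(-5)) - 17)*J(-5) - 1380*(-473) = ((-1*(-4) + 13/4) - 17)*(2/5 - 2/5*(-5)**2) - 1380*(-473) = ((4 + 13/4) - 17)*(2/5 - 2/5*25) + 652740 = (29/4 - 17)*(2/5 - 10) + 652740 = -39/4*(-48/5) + 652740 = 468/5 + 652740 = 3264168/5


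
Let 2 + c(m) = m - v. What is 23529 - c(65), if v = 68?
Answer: 23534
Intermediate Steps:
c(m) = -70 + m (c(m) = -2 + (m - 1*68) = -2 + (m - 68) = -2 + (-68 + m) = -70 + m)
23529 - c(65) = 23529 - (-70 + 65) = 23529 - 1*(-5) = 23529 + 5 = 23534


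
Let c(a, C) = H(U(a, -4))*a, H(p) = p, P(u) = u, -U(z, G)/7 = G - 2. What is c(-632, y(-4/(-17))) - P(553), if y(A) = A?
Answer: -27097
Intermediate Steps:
U(z, G) = 14 - 7*G (U(z, G) = -7*(G - 2) = -7*(-2 + G) = 14 - 7*G)
c(a, C) = 42*a (c(a, C) = (14 - 7*(-4))*a = (14 + 28)*a = 42*a)
c(-632, y(-4/(-17))) - P(553) = 42*(-632) - 1*553 = -26544 - 553 = -27097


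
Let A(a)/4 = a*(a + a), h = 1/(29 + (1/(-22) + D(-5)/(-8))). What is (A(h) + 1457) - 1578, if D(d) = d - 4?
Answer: -847737737/7006609 ≈ -120.99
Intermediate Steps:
D(d) = -4 + d
h = 88/2647 (h = 1/(29 + (1/(-22) + (-4 - 5)/(-8))) = 1/(29 + (1*(-1/22) - 9*(-1/8))) = 1/(29 + (-1/22 + 9/8)) = 1/(29 + 95/88) = 1/(2647/88) = 88/2647 ≈ 0.033245)
A(a) = 8*a**2 (A(a) = 4*(a*(a + a)) = 4*(a*(2*a)) = 4*(2*a**2) = 8*a**2)
(A(h) + 1457) - 1578 = (8*(88/2647)**2 + 1457) - 1578 = (8*(7744/7006609) + 1457) - 1578 = (61952/7006609 + 1457) - 1578 = 10208691265/7006609 - 1578 = -847737737/7006609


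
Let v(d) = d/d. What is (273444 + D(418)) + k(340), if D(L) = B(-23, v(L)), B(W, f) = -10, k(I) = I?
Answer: 273774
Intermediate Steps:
v(d) = 1
D(L) = -10
(273444 + D(418)) + k(340) = (273444 - 10) + 340 = 273434 + 340 = 273774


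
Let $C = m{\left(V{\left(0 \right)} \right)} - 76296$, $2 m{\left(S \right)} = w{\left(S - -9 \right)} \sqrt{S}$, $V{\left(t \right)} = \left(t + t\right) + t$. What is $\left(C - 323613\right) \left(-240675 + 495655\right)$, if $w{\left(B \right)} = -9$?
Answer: $-101968796820$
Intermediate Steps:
$V{\left(t \right)} = 3 t$ ($V{\left(t \right)} = 2 t + t = 3 t$)
$m{\left(S \right)} = - \frac{9 \sqrt{S}}{2}$ ($m{\left(S \right)} = \frac{\left(-9\right) \sqrt{S}}{2} = - \frac{9 \sqrt{S}}{2}$)
$C = -76296$ ($C = - \frac{9 \sqrt{3 \cdot 0}}{2} - 76296 = - \frac{9 \sqrt{0}}{2} - 76296 = \left(- \frac{9}{2}\right) 0 - 76296 = 0 - 76296 = -76296$)
$\left(C - 323613\right) \left(-240675 + 495655\right) = \left(-76296 - 323613\right) \left(-240675 + 495655\right) = \left(-399909\right) 254980 = -101968796820$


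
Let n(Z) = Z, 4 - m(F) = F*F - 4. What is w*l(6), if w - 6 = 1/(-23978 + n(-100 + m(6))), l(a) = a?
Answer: 433905/12053 ≈ 36.000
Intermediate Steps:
m(F) = 8 - F**2 (m(F) = 4 - (F*F - 4) = 4 - (F**2 - 4) = 4 - (-4 + F**2) = 4 + (4 - F**2) = 8 - F**2)
w = 144635/24106 (w = 6 + 1/(-23978 + (-100 + (8 - 1*6**2))) = 6 + 1/(-23978 + (-100 + (8 - 1*36))) = 6 + 1/(-23978 + (-100 + (8 - 36))) = 6 + 1/(-23978 + (-100 - 28)) = 6 + 1/(-23978 - 128) = 6 + 1/(-24106) = 6 - 1/24106 = 144635/24106 ≈ 6.0000)
w*l(6) = (144635/24106)*6 = 433905/12053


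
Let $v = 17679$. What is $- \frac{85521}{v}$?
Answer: $- \frac{28507}{5893} \approx -4.8374$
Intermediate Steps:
$- \frac{85521}{v} = - \frac{85521}{17679} = \left(-85521\right) \frac{1}{17679} = - \frac{28507}{5893}$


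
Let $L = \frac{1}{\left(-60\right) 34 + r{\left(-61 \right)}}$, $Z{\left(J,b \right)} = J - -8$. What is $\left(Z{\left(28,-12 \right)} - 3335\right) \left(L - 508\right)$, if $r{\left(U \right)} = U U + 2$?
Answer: $\frac{2820522937}{1683} \approx 1.6759 \cdot 10^{6}$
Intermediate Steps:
$Z{\left(J,b \right)} = 8 + J$ ($Z{\left(J,b \right)} = J + 8 = 8 + J$)
$r{\left(U \right)} = 2 + U^{2}$ ($r{\left(U \right)} = U^{2} + 2 = 2 + U^{2}$)
$L = \frac{1}{1683}$ ($L = \frac{1}{\left(-60\right) 34 + \left(2 + \left(-61\right)^{2}\right)} = \frac{1}{-2040 + \left(2 + 3721\right)} = \frac{1}{-2040 + 3723} = \frac{1}{1683} \approx 0.00059418$)
$\left(Z{\left(28,-12 \right)} - 3335\right) \left(L - 508\right) = \left(\left(8 + 28\right) - 3335\right) \left(\frac{1}{1683} - 508\right) = \left(36 - 3335\right) \left(- \frac{854963}{1683}\right) = \left(-3299\right) \left(- \frac{854963}{1683}\right) = \frac{2820522937}{1683}$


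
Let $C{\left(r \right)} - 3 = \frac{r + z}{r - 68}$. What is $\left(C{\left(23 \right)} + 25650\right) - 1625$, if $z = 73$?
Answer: $\frac{360388}{15} \approx 24026.0$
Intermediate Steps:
$C{\left(r \right)} = 3 + \frac{73 + r}{-68 + r}$ ($C{\left(r \right)} = 3 + \frac{r + 73}{r - 68} = 3 + \frac{73 + r}{-68 + r}$)
$\left(C{\left(23 \right)} + 25650\right) - 1625 = \left(\frac{-131 + 4 \cdot 23}{-68 + 23} + 25650\right) - 1625 = \left(\frac{-131 + 92}{-45} + 25650\right) - 1625 = \left(\left(- \frac{1}{45}\right) \left(-39\right) + 25650\right) - 1625 = \left(\frac{13}{15} + 25650\right) - 1625 = \frac{384763}{15} - 1625 = \frac{360388}{15}$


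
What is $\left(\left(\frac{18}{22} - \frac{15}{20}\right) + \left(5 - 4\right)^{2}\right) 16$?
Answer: $\frac{188}{11} \approx 17.091$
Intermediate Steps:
$\left(\left(\frac{18}{22} - \frac{15}{20}\right) + \left(5 - 4\right)^{2}\right) 16 = \left(\left(18 \cdot \frac{1}{22} - \frac{3}{4}\right) + 1^{2}\right) 16 = \left(\left(\frac{9}{11} - \frac{3}{4}\right) + 1\right) 16 = \left(\frac{3}{44} + 1\right) 16 = \frac{47}{44} \cdot 16 = \frac{188}{11}$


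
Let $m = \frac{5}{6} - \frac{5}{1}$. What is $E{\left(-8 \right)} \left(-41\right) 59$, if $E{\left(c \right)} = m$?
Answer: $\frac{60475}{6} \approx 10079.0$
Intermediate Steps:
$m = - \frac{25}{6}$ ($m = 5 \cdot \frac{1}{6} - 5 = \frac{5}{6} - 5 = - \frac{25}{6} \approx -4.1667$)
$E{\left(c \right)} = - \frac{25}{6}$
$E{\left(-8 \right)} \left(-41\right) 59 = \left(- \frac{25}{6}\right) \left(-41\right) 59 = \frac{1025}{6} \cdot 59 = \frac{60475}{6}$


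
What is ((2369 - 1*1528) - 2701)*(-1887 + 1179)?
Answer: 1316880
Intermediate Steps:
((2369 - 1*1528) - 2701)*(-1887 + 1179) = ((2369 - 1528) - 2701)*(-708) = (841 - 2701)*(-708) = -1860*(-708) = 1316880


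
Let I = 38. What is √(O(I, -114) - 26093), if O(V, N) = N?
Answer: I*√26207 ≈ 161.89*I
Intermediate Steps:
√(O(I, -114) - 26093) = √(-114 - 26093) = √(-26207) = I*√26207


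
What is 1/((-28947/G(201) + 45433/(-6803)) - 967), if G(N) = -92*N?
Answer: -41933692/40764287029 ≈ -0.0010287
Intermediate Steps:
1/((-28947/G(201) + 45433/(-6803)) - 967) = 1/((-28947/((-92*201)) + 45433/(-6803)) - 967) = 1/((-28947/(-18492) + 45433*(-1/6803)) - 967) = 1/((-28947*(-1/18492) - 45433/6803) - 967) = 1/((9649/6164 - 45433/6803) - 967) = 1/(-214406865/41933692 - 967) = 1/(-40764287029/41933692) = -41933692/40764287029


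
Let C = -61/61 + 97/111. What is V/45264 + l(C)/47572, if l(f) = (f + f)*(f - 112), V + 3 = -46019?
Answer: -160472102099/157921411176 ≈ -1.0162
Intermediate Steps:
V = -46022 (V = -3 - 46019 = -46022)
C = -14/111 (C = -61*1/61 + 97*(1/111) = -1 + 97/111 = -14/111 ≈ -0.12613)
l(f) = 2*f*(-112 + f) (l(f) = (2*f)*(-112 + f) = 2*f*(-112 + f))
V/45264 + l(C)/47572 = -46022/45264 + (2*(-14/111)*(-112 - 14/111))/47572 = -46022*1/45264 + (2*(-14/111)*(-12446/111))*(1/47572) = -23011/22632 + (348488/12321)*(1/47572) = -23011/22632 + 12446/20933379 = -160472102099/157921411176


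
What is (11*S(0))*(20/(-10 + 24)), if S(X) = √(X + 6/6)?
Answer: 110/7 ≈ 15.714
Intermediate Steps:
S(X) = √(1 + X) (S(X) = √(X + 6*(⅙)) = √(X + 1) = √(1 + X))
(11*S(0))*(20/(-10 + 24)) = (11*√(1 + 0))*(20/(-10 + 24)) = (11*√1)*(20/14) = (11*1)*(20*(1/14)) = 11*(10/7) = 110/7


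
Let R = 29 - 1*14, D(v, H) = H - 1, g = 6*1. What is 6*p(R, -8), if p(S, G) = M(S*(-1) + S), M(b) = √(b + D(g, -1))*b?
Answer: 0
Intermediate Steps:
g = 6
D(v, H) = -1 + H
M(b) = b*√(-2 + b) (M(b) = √(b + (-1 - 1))*b = √(b - 2)*b = √(-2 + b)*b = b*√(-2 + b))
R = 15 (R = 29 - 14 = 15)
p(S, G) = 0 (p(S, G) = (S*(-1) + S)*√(-2 + (S*(-1) + S)) = (-S + S)*√(-2 + (-S + S)) = 0*√(-2 + 0) = 0*√(-2) = 0*(I*√2) = 0)
6*p(R, -8) = 6*0 = 0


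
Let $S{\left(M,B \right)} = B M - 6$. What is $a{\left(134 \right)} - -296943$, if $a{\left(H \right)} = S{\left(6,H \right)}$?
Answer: $297741$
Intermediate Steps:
$S{\left(M,B \right)} = -6 + B M$
$a{\left(H \right)} = -6 + 6 H$ ($a{\left(H \right)} = -6 + H 6 = -6 + 6 H$)
$a{\left(134 \right)} - -296943 = \left(-6 + 6 \cdot 134\right) - -296943 = \left(-6 + 804\right) + 296943 = 798 + 296943 = 297741$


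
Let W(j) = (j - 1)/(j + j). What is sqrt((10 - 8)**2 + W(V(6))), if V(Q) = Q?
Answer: sqrt(159)/6 ≈ 2.1016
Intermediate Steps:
W(j) = (-1 + j)/(2*j) (W(j) = (-1 + j)/((2*j)) = (-1 + j)*(1/(2*j)) = (-1 + j)/(2*j))
sqrt((10 - 8)**2 + W(V(6))) = sqrt((10 - 8)**2 + (1/2)*(-1 + 6)/6) = sqrt(2**2 + (1/2)*(1/6)*5) = sqrt(4 + 5/12) = sqrt(53/12) = sqrt(159)/6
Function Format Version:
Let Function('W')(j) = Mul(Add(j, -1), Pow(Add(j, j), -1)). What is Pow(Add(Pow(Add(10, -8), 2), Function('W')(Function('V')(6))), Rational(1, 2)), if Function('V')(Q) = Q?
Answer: Mul(Rational(1, 6), Pow(159, Rational(1, 2))) ≈ 2.1016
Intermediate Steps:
Function('W')(j) = Mul(Rational(1, 2), Pow(j, -1), Add(-1, j)) (Function('W')(j) = Mul(Add(-1, j), Pow(Mul(2, j), -1)) = Mul(Add(-1, j), Mul(Rational(1, 2), Pow(j, -1))) = Mul(Rational(1, 2), Pow(j, -1), Add(-1, j)))
Pow(Add(Pow(Add(10, -8), 2), Function('W')(Function('V')(6))), Rational(1, 2)) = Pow(Add(Pow(Add(10, -8), 2), Mul(Rational(1, 2), Pow(6, -1), Add(-1, 6))), Rational(1, 2)) = Pow(Add(Pow(2, 2), Mul(Rational(1, 2), Rational(1, 6), 5)), Rational(1, 2)) = Pow(Add(4, Rational(5, 12)), Rational(1, 2)) = Pow(Rational(53, 12), Rational(1, 2)) = Mul(Rational(1, 6), Pow(159, Rational(1, 2)))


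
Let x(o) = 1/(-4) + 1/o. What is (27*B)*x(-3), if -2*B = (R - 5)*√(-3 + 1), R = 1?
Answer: -63*I*√2/2 ≈ -44.548*I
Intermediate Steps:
x(o) = -¼ + 1/o (x(o) = 1*(-¼) + 1/o = -¼ + 1/o)
B = 2*I*√2 (B = -(1 - 5)*√(-3 + 1)/2 = -(-2)*√(-2) = -(-2)*I*√2 = 2*I*√2 ≈ 2.8284*I)
(27*B)*x(-3) = (27*(2*I*√2))*((¼)*(4 - 1*(-3))/(-3)) = (54*I*√2)*((¼)*(-⅓)*(4 + 3)) = (54*I*√2)*((¼)*(-⅓)*7) = (54*I*√2)*(-7/12) = -63*I*√2/2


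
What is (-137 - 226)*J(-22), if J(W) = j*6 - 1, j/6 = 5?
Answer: -64977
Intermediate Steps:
j = 30 (j = 6*5 = 30)
J(W) = 179 (J(W) = 30*6 - 1 = 180 - 1 = 179)
(-137 - 226)*J(-22) = (-137 - 226)*179 = -363*179 = -64977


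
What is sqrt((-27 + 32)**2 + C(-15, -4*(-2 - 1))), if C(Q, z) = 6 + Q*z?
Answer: I*sqrt(149) ≈ 12.207*I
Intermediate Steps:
sqrt((-27 + 32)**2 + C(-15, -4*(-2 - 1))) = sqrt((-27 + 32)**2 + (6 - (-60)*(-2 - 1))) = sqrt(5**2 + (6 - (-60)*(-3))) = sqrt(25 + (6 - 15*12)) = sqrt(25 + (6 - 180)) = sqrt(25 - 174) = sqrt(-149) = I*sqrt(149)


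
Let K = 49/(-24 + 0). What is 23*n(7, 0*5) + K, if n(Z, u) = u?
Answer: -49/24 ≈ -2.0417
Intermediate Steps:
K = -49/24 (K = 49/(-24) = 49*(-1/24) = -49/24 ≈ -2.0417)
23*n(7, 0*5) + K = 23*(0*5) - 49/24 = 23*0 - 49/24 = 0 - 49/24 = -49/24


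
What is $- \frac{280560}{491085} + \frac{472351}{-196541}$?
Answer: $- \frac{2734343179}{919222257} \approx -2.9746$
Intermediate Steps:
$- \frac{280560}{491085} + \frac{472351}{-196541} = \left(-280560\right) \frac{1}{491085} + 472351 \left(- \frac{1}{196541}\right) = - \frac{2672}{4677} - \frac{472351}{196541} = - \frac{2734343179}{919222257}$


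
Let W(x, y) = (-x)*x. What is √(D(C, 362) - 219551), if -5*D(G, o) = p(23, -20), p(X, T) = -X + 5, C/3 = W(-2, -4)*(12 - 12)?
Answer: I*√5488685/5 ≈ 468.56*I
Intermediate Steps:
W(x, y) = -x²
C = 0 (C = 3*((-1*(-2)²)*(12 - 12)) = 3*(-1*4*0) = 3*(-4*0) = 3*0 = 0)
p(X, T) = 5 - X
D(G, o) = 18/5 (D(G, o) = -(5 - 1*23)/5 = -(5 - 23)/5 = -⅕*(-18) = 18/5)
√(D(C, 362) - 219551) = √(18/5 - 219551) = √(-1097737/5) = I*√5488685/5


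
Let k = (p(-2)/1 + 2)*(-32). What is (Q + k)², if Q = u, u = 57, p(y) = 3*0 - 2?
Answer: 3249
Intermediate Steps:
p(y) = -2 (p(y) = 0 - 2 = -2)
Q = 57
k = 0 (k = (-2/1 + 2)*(-32) = (-2*1 + 2)*(-32) = (-2 + 2)*(-32) = 0*(-32) = 0)
(Q + k)² = (57 + 0)² = 57² = 3249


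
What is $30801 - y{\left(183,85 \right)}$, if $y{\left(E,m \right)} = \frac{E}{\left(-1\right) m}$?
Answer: $\frac{2618268}{85} \approx 30803.0$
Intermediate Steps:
$y{\left(E,m \right)} = - \frac{E}{m}$ ($y{\left(E,m \right)} = E \left(- \frac{1}{m}\right) = - \frac{E}{m}$)
$30801 - y{\left(183,85 \right)} = 30801 - \left(-1\right) 183 \cdot \frac{1}{85} = 30801 - - \frac{183}{85} = 30801 + \frac{183}{85} = \frac{2618268}{85}$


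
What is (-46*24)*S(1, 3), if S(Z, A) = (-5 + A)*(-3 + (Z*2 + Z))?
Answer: 0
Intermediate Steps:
S(Z, A) = (-5 + A)*(-3 + 3*Z) (S(Z, A) = (-5 + A)*(-3 + (2*Z + Z)) = (-5 + A)*(-3 + 3*Z))
(-46*24)*S(1, 3) = (-46*24)*(15 - 15*1 - 3*3 + 3*3*1) = -1104*(15 - 15 - 9 + 9) = -1104*0 = 0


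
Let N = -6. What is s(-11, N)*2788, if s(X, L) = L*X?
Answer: 184008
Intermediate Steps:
s(-11, N)*2788 = -6*(-11)*2788 = 66*2788 = 184008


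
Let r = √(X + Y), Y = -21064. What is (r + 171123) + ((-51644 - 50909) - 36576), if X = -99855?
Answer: 31994 + I*√120919 ≈ 31994.0 + 347.73*I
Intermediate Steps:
r = I*√120919 (r = √(-99855 - 21064) = √(-120919) = I*√120919 ≈ 347.73*I)
(r + 171123) + ((-51644 - 50909) - 36576) = (I*√120919 + 171123) + ((-51644 - 50909) - 36576) = (171123 + I*√120919) + (-102553 - 36576) = (171123 + I*√120919) - 139129 = 31994 + I*√120919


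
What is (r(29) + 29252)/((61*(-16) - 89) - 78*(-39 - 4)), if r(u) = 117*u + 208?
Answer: 10951/763 ≈ 14.353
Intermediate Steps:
r(u) = 208 + 117*u
(r(29) + 29252)/((61*(-16) - 89) - 78*(-39 - 4)) = ((208 + 117*29) + 29252)/((61*(-16) - 89) - 78*(-39 - 4)) = ((208 + 3393) + 29252)/((-976 - 89) - 78*(-43)) = (3601 + 29252)/(-1065 + 3354) = 32853/2289 = 32853*(1/2289) = 10951/763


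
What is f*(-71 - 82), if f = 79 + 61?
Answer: -21420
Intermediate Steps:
f = 140
f*(-71 - 82) = 140*(-71 - 82) = 140*(-153) = -21420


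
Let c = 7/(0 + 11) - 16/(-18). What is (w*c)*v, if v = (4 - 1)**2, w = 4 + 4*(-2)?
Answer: -604/11 ≈ -54.909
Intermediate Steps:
w = -4 (w = 4 - 8 = -4)
c = 151/99 (c = 7/11 - 16*(-1/18) = 7*(1/11) + 8/9 = 7/11 + 8/9 = 151/99 ≈ 1.5253)
v = 9 (v = 3**2 = 9)
(w*c)*v = -4*151/99*9 = -604/99*9 = -604/11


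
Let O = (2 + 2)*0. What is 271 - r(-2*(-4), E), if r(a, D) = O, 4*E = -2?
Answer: 271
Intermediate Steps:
E = -½ (E = (¼)*(-2) = -½ ≈ -0.50000)
O = 0 (O = 4*0 = 0)
r(a, D) = 0
271 - r(-2*(-4), E) = 271 - 1*0 = 271 + 0 = 271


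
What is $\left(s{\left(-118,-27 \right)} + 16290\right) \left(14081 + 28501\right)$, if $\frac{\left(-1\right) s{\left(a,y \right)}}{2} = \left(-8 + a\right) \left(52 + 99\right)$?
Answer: $2313991044$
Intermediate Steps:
$s{\left(a,y \right)} = 2416 - 302 a$ ($s{\left(a,y \right)} = - 2 \left(-8 + a\right) \left(52 + 99\right) = - 2 \left(-8 + a\right) 151 = - 2 \left(-1208 + 151 a\right) = 2416 - 302 a$)
$\left(s{\left(-118,-27 \right)} + 16290\right) \left(14081 + 28501\right) = \left(\left(2416 - -35636\right) + 16290\right) \left(14081 + 28501\right) = \left(\left(2416 + 35636\right) + 16290\right) 42582 = \left(38052 + 16290\right) 42582 = 54342 \cdot 42582 = 2313991044$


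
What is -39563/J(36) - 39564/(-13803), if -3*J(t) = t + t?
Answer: 182345875/110424 ≈ 1651.3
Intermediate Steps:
J(t) = -2*t/3 (J(t) = -(t + t)/3 = -2*t/3)
-39563/J(36) - 39564/(-13803) = -39563/((-⅔*36)) - 39564/(-13803) = -39563/(-24) - 39564*(-1/13803) = -39563*(-1/24) + 13188/4601 = 39563/24 + 13188/4601 = 182345875/110424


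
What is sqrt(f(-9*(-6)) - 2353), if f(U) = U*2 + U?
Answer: I*sqrt(2191) ≈ 46.808*I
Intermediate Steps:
f(U) = 3*U (f(U) = 2*U + U = 3*U)
sqrt(f(-9*(-6)) - 2353) = sqrt(3*(-9*(-6)) - 2353) = sqrt(3*54 - 2353) = sqrt(162 - 2353) = sqrt(-2191) = I*sqrt(2191)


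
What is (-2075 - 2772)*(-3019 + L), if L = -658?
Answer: 17822419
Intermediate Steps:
(-2075 - 2772)*(-3019 + L) = (-2075 - 2772)*(-3019 - 658) = -4847*(-3677) = 17822419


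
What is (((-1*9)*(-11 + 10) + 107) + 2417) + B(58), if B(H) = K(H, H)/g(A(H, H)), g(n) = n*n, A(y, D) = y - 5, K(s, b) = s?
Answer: 7115255/2809 ≈ 2533.0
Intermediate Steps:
A(y, D) = -5 + y
g(n) = n**2
B(H) = H/(-5 + H)**2 (B(H) = H/((-5 + H)**2) = H/(-5 + H)**2)
(((-1*9)*(-11 + 10) + 107) + 2417) + B(58) = (((-1*9)*(-11 + 10) + 107) + 2417) + 58/(-5 + 58)**2 = ((-9*(-1) + 107) + 2417) + 58/53**2 = ((9 + 107) + 2417) + 58*(1/2809) = (116 + 2417) + 58/2809 = 2533 + 58/2809 = 7115255/2809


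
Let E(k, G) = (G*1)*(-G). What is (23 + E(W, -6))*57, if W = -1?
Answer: -741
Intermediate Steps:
E(k, G) = -G**2 (E(k, G) = G*(-G) = -G**2)
(23 + E(W, -6))*57 = (23 - 1*(-6)**2)*57 = (23 - 1*36)*57 = (23 - 36)*57 = -13*57 = -741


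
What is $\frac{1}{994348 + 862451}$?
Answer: $\frac{1}{1856799} \approx 5.3856 \cdot 10^{-7}$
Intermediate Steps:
$\frac{1}{994348 + 862451} = \frac{1}{1856799}$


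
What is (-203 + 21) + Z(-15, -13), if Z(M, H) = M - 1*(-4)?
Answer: -193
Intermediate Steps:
Z(M, H) = 4 + M (Z(M, H) = M + 4 = 4 + M)
(-203 + 21) + Z(-15, -13) = (-203 + 21) + (4 - 15) = -182 - 11 = -193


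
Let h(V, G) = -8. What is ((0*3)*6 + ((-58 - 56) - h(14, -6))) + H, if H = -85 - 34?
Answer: -225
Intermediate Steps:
H = -119
((0*3)*6 + ((-58 - 56) - h(14, -6))) + H = ((0*3)*6 + ((-58 - 56) - 1*(-8))) - 119 = (0*6 + (-114 + 8)) - 119 = (0 - 106) - 119 = -106 - 119 = -225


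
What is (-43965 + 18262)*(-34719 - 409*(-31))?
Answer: 566494120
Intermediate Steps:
(-43965 + 18262)*(-34719 - 409*(-31)) = -25703*(-34719 + 12679) = -25703*(-22040) = 566494120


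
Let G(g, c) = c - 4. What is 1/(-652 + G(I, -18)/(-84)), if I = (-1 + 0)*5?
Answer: -42/27373 ≈ -0.0015344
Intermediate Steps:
I = -5 (I = -1*5 = -5)
G(g, c) = -4 + c
1/(-652 + G(I, -18)/(-84)) = 1/(-652 + (-4 - 18)/(-84)) = 1/(-652 - 22*(-1/84)) = 1/(-652 + 11/42) = 1/(-27373/42) = -42/27373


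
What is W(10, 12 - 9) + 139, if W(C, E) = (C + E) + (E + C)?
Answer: 165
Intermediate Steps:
W(C, E) = 2*C + 2*E (W(C, E) = (C + E) + (C + E) = 2*C + 2*E)
W(10, 12 - 9) + 139 = (2*10 + 2*(12 - 9)) + 139 = (20 + 2*3) + 139 = (20 + 6) + 139 = 26 + 139 = 165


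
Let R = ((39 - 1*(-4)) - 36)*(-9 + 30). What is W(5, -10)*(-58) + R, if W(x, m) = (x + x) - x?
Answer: -143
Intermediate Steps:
W(x, m) = x (W(x, m) = 2*x - x = x)
R = 147 (R = ((39 + 4) - 36)*21 = (43 - 36)*21 = 7*21 = 147)
W(5, -10)*(-58) + R = 5*(-58) + 147 = -290 + 147 = -143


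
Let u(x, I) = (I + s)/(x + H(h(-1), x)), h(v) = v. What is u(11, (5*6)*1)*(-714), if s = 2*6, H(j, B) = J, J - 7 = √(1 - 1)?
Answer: -1666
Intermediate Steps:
J = 7 (J = 7 + √(1 - 1) = 7 + √0 = 7 + 0 = 7)
H(j, B) = 7
s = 12
u(x, I) = (12 + I)/(7 + x) (u(x, I) = (I + 12)/(x + 7) = (12 + I)/(7 + x))
u(11, (5*6)*1)*(-714) = ((12 + (5*6)*1)/(7 + 11))*(-714) = ((12 + 30*1)/18)*(-714) = ((12 + 30)/18)*(-714) = ((1/18)*42)*(-714) = (7/3)*(-714) = -1666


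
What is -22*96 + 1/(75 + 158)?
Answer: -492095/233 ≈ -2112.0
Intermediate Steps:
-22*96 + 1/(75 + 158) = -2112 + 1/233 = -492095/233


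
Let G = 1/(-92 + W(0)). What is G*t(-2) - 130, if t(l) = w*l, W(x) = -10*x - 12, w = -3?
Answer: -6763/52 ≈ -130.06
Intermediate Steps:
W(x) = -12 - 10*x
t(l) = -3*l
G = -1/104 (G = 1/(-92 + (-12 - 10*0)) = 1/(-92 + (-12 + 0)) = 1/(-92 - 12) = 1/(-104) = -1/104 ≈ -0.0096154)
G*t(-2) - 130 = -(-3)*(-2)/104 - 130 = -1/104*6 - 130 = -3/52 - 130 = -6763/52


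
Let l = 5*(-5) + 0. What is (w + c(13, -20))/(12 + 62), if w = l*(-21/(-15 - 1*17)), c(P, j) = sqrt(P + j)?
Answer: -525/2368 + I*sqrt(7)/74 ≈ -0.22171 + 0.035753*I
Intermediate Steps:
l = -25 (l = -25 + 0 = -25)
w = -525/32 (w = -(-525)/(-15 - 1*17) = -(-525)/(-15 - 17) = -(-525)/(-32) = -(-525)*(-1)/32 = -25*21/32 = -525/32 ≈ -16.406)
(w + c(13, -20))/(12 + 62) = (-525/32 + sqrt(13 - 20))/(12 + 62) = (-525/32 + sqrt(-7))/74 = (-525/32 + I*sqrt(7))/74 = -525/2368 + I*sqrt(7)/74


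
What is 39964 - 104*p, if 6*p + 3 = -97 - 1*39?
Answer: 127120/3 ≈ 42373.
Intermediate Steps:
p = -139/6 (p = -1/2 + (-97 - 1*39)/6 = -1/2 + (-97 - 39)/6 = -1/2 + (1/6)*(-136) = -1/2 - 68/3 = -139/6 ≈ -23.167)
39964 - 104*p = 39964 - 104*(-139)/6 = 39964 - 1*(-7228/3) = 39964 + 7228/3 = 127120/3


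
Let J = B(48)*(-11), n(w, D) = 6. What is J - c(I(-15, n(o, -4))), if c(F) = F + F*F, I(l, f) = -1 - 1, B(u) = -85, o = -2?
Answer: 933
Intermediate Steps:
I(l, f) = -2
c(F) = F + F**2
J = 935 (J = -85*(-11) = 935)
J - c(I(-15, n(o, -4))) = 935 - (-2)*(1 - 2) = 935 - (-2)*(-1) = 935 - 1*2 = 935 - 2 = 933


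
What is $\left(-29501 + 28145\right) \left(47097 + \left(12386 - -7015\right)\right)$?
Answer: $-90171288$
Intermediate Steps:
$\left(-29501 + 28145\right) \left(47097 + \left(12386 - -7015\right)\right) = - 1356 \left(47097 + \left(12386 + 7015\right)\right) = - 1356 \left(47097 + 19401\right) = \left(-1356\right) 66498 = -90171288$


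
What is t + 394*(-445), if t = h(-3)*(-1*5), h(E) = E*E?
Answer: -175375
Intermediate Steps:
h(E) = E**2
t = -45 (t = (-3)**2*(-1*5) = 9*(-5) = -45)
t + 394*(-445) = -45 + 394*(-445) = -45 - 175330 = -175375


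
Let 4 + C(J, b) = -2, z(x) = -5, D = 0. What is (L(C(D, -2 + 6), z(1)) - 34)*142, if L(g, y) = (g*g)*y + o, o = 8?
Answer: -29252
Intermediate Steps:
C(J, b) = -6 (C(J, b) = -4 - 2 = -6)
L(g, y) = 8 + y*g² (L(g, y) = (g*g)*y + 8 = g²*y + 8 = y*g² + 8 = 8 + y*g²)
(L(C(D, -2 + 6), z(1)) - 34)*142 = ((8 - 5*(-6)²) - 34)*142 = ((8 - 5*36) - 34)*142 = ((8 - 180) - 34)*142 = (-172 - 34)*142 = -206*142 = -29252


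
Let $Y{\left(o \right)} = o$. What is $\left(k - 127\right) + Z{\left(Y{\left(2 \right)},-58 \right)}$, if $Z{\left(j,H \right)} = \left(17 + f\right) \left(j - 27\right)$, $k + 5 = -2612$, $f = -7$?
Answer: $-2994$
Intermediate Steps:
$k = -2617$ ($k = -5 - 2612 = -2617$)
$Z{\left(j,H \right)} = -270 + 10 j$ ($Z{\left(j,H \right)} = \left(17 - 7\right) \left(j - 27\right) = 10 \left(-27 + j\right) = -270 + 10 j$)
$\left(k - 127\right) + Z{\left(Y{\left(2 \right)},-58 \right)} = \left(-2617 - 127\right) + \left(-270 + 10 \cdot 2\right) = -2744 + \left(-270 + 20\right) = -2744 - 250 = -2994$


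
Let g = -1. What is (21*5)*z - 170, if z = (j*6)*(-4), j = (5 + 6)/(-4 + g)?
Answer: 5374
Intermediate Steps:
j = -11/5 (j = (5 + 6)/(-4 - 1) = 11/(-5) = 11*(-⅕) = -11/5 ≈ -2.2000)
z = 264/5 (z = -11/5*6*(-4) = -66/5*(-4) = 264/5 ≈ 52.800)
(21*5)*z - 170 = (21*5)*(264/5) - 170 = 105*(264/5) - 170 = 5544 - 170 = 5374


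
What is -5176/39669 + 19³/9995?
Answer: 220355551/396491655 ≈ 0.55576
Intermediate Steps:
-5176/39669 + 19³/9995 = -5176*1/39669 + 6859*(1/9995) = -5176/39669 + 6859/9995 = 220355551/396491655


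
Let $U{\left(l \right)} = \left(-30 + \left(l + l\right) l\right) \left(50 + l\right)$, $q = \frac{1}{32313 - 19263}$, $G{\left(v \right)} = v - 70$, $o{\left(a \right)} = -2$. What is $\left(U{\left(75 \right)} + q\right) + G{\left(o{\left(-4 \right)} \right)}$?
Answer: $\frac{18301685401}{13050} \approx 1.4024 \cdot 10^{6}$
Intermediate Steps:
$G{\left(v \right)} = -70 + v$
$q = \frac{1}{13050} \approx 7.6628 \cdot 10^{-5}$
$U{\left(l \right)} = \left(-30 + 2 l^{2}\right) \left(50 + l\right)$ ($U{\left(l \right)} = \left(-30 + 2 l l\right) \left(50 + l\right) = \left(-30 + 2 l^{2}\right) \left(50 + l\right)$)
$\left(U{\left(75 \right)} + q\right) + G{\left(o{\left(-4 \right)} \right)} = \left(\left(-1500 - 2250 + 2 \cdot 75^{3} + 100 \cdot 75^{2}\right) + \frac{1}{13050}\right) - 72 = \left(\left(-1500 - 2250 + 2 \cdot 421875 + 100 \cdot 5625\right) + \frac{1}{13050}\right) - 72 = \left(\left(-1500 - 2250 + 843750 + 562500\right) + \frac{1}{13050}\right) - 72 = \left(1402500 + \frac{1}{13050}\right) - 72 = \frac{18302625001}{13050} - 72 = \frac{18301685401}{13050}$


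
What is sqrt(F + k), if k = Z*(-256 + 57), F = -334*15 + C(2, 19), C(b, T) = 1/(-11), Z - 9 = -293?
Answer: sqrt(6232215)/11 ≈ 226.95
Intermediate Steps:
Z = -284 (Z = 9 - 293 = -284)
C(b, T) = -1/11
F = -55111/11 (F = -334*15 - 1/11 = -5010 - 1/11 = -55111/11 ≈ -5010.1)
k = 56516 (k = -284*(-256 + 57) = -284*(-199) = 56516)
sqrt(F + k) = sqrt(-55111/11 + 56516) = sqrt(566565/11) = sqrt(6232215)/11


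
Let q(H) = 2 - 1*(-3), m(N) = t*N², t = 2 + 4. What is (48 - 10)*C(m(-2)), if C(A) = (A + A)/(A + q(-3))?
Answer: 1824/29 ≈ 62.897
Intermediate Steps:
t = 6
m(N) = 6*N²
q(H) = 5 (q(H) = 2 + 3 = 5)
C(A) = 2*A/(5 + A) (C(A) = (A + A)/(A + 5) = (2*A)/(5 + A) = 2*A/(5 + A))
(48 - 10)*C(m(-2)) = (48 - 10)*(2*(6*(-2)²)/(5 + 6*(-2)²)) = 38*(2*(6*4)/(5 + 6*4)) = 38*(2*24/(5 + 24)) = 38*(2*24/29) = 38*(2*24*(1/29)) = 38*(48/29) = 1824/29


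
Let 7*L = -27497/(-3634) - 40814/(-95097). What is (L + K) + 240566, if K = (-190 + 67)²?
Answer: 618548780983055/2419077486 ≈ 2.5570e+5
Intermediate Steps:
L = 2763200285/2419077486 (L = (-27497/(-3634) - 40814/(-95097))/7 = (-27497*(-1/3634) - 40814*(-1/95097))/7 = (27497/3634 + 40814/95097)/7 = (⅐)*(2763200285/345582498) = 2763200285/2419077486 ≈ 1.1423)
K = 15129 (K = (-123)² = 15129)
(L + K) + 240566 = (2763200285/2419077486 + 15129) + 240566 = 36600986485979/2419077486 + 240566 = 618548780983055/2419077486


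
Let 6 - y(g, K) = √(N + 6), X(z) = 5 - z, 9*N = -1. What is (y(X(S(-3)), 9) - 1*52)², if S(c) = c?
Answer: (138 + √53)²/9 ≈ 2345.1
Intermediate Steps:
N = -⅑ (N = (⅑)*(-1) = -⅑ ≈ -0.11111)
y(g, K) = 6 - √53/3 (y(g, K) = 6 - √(-⅑ + 6) = 6 - √(53/9) = 6 - √53/3)
(y(X(S(-3)), 9) - 1*52)² = ((6 - √53/3) - 1*52)² = ((6 - √53/3) - 52)² = (-46 - √53/3)²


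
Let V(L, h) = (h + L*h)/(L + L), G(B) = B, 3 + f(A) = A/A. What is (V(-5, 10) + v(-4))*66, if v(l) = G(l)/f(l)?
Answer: 396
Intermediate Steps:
f(A) = -2 (f(A) = -3 + A/A = -3 + 1 = -2)
v(l) = -l/2 (v(l) = l/(-2) = l*(-1/2) = -l/2)
V(L, h) = (h + L*h)/(2*L) (V(L, h) = (h + L*h)/((2*L)) = (h + L*h)*(1/(2*L)) = (h + L*h)/(2*L))
(V(-5, 10) + v(-4))*66 = ((1/2)*10*(1 - 5)/(-5) - 1/2*(-4))*66 = ((1/2)*10*(-1/5)*(-4) + 2)*66 = (4 + 2)*66 = 6*66 = 396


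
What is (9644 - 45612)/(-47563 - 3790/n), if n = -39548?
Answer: 711231232/940508867 ≈ 0.75622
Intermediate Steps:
(9644 - 45612)/(-47563 - 3790/n) = (9644 - 45612)/(-47563 - 3790/(-39548)) = -35968/(-47563 - 3790*(-1/39548)) = -35968/(-47563 + 1895/19774) = -35968/(-940508867/19774) = -35968*(-19774/940508867) = 711231232/940508867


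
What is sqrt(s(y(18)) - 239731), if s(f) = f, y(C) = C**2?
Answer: I*sqrt(239407) ≈ 489.29*I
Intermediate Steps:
sqrt(s(y(18)) - 239731) = sqrt(18**2 - 239731) = sqrt(324 - 239731) = sqrt(-239407) = I*sqrt(239407)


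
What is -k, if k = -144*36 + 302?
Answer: 4882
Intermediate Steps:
k = -4882 (k = -5184 + 302 = -4882)
-k = -1*(-4882) = 4882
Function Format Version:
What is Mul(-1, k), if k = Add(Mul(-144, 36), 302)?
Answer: 4882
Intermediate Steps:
k = -4882 (k = Add(-5184, 302) = -4882)
Mul(-1, k) = Mul(-1, -4882) = 4882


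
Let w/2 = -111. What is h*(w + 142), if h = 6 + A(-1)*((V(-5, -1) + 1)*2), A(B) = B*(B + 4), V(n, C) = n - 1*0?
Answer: -2400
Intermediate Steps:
V(n, C) = n (V(n, C) = n + 0 = n)
A(B) = B*(4 + B)
h = 30 (h = 6 + (-(4 - 1))*((-5 + 1)*2) = 6 + (-1*3)*(-4*2) = 6 - 3*(-8) = 6 + 24 = 30)
w = -222 (w = 2*(-111) = -222)
h*(w + 142) = 30*(-222 + 142) = 30*(-80) = -2400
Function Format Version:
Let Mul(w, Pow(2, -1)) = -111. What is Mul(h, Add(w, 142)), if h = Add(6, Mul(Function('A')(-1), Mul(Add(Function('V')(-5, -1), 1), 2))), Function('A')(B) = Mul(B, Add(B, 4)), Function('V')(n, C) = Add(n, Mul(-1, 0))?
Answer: -2400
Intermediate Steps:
Function('V')(n, C) = n (Function('V')(n, C) = Add(n, 0) = n)
Function('A')(B) = Mul(B, Add(4, B))
h = 30 (h = Add(6, Mul(Mul(-1, Add(4, -1)), Mul(Add(-5, 1), 2))) = Add(6, Mul(Mul(-1, 3), Mul(-4, 2))) = Add(6, Mul(-3, -8)) = Add(6, 24) = 30)
w = -222 (w = Mul(2, -111) = -222)
Mul(h, Add(w, 142)) = Mul(30, Add(-222, 142)) = Mul(30, -80) = -2400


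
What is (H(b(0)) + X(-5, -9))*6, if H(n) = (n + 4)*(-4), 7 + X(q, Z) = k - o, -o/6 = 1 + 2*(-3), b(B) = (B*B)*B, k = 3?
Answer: -300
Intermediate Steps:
b(B) = B³ (b(B) = B²*B = B³)
o = 30 (o = -6*(1 + 2*(-3)) = -6*(1 - 6) = -6*(-5) = 30)
X(q, Z) = -34 (X(q, Z) = -7 + (3 - 1*30) = -7 + (3 - 30) = -7 - 27 = -34)
H(n) = -16 - 4*n (H(n) = (4 + n)*(-4) = -16 - 4*n)
(H(b(0)) + X(-5, -9))*6 = ((-16 - 4*0³) - 34)*6 = ((-16 - 4*0) - 34)*6 = ((-16 + 0) - 34)*6 = (-16 - 34)*6 = -50*6 = -300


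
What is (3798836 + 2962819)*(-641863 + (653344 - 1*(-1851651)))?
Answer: 12597855803460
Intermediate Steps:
(3798836 + 2962819)*(-641863 + (653344 - 1*(-1851651))) = 6761655*(-641863 + (653344 + 1851651)) = 6761655*(-641863 + 2504995) = 6761655*1863132 = 12597855803460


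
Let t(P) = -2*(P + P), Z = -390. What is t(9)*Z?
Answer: 14040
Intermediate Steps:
t(P) = -4*P
t(9)*Z = -4*9*(-390) = -36*(-390) = 14040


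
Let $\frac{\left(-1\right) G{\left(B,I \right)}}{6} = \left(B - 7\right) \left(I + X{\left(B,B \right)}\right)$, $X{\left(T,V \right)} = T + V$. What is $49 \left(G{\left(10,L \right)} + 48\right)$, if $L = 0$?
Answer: $-15288$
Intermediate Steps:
$G{\left(B,I \right)} = - 6 \left(-7 + B\right) \left(I + 2 B\right)$ ($G{\left(B,I \right)} = - 6 \left(B - 7\right) \left(I + \left(B + B\right)\right) = - 6 \left(-7 + B\right) \left(I + 2 B\right)$)
$49 \left(G{\left(10,L \right)} + 48\right) = 49 \left(\left(- 12 \cdot 10^{2} + 42 \cdot 0 + 84 \cdot 10 - 60 \cdot 0\right) + 48\right) = 49 \left(\left(\left(-12\right) 100 + 0 + 840 + 0\right) + 48\right) = 49 \left(\left(-1200 + 0 + 840 + 0\right) + 48\right) = 49 \left(-360 + 48\right) = 49 \left(-312\right) = -15288$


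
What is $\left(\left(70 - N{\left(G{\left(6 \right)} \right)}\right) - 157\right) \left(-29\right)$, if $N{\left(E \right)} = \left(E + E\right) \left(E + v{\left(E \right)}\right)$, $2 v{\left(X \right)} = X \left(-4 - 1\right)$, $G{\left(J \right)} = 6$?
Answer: $-609$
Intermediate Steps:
$v{\left(X \right)} = - \frac{5 X}{2}$ ($v{\left(X \right)} = \frac{X \left(-4 - 1\right)}{2} = \frac{X \left(-5\right)}{2} = \frac{\left(-5\right) X}{2} = - \frac{5 X}{2}$)
$N{\left(E \right)} = - 3 E^{2}$ ($N{\left(E \right)} = \left(E + E\right) \left(E - \frac{5 E}{2}\right) = 2 E \left(- \frac{3 E}{2}\right) = - 3 E^{2}$)
$\left(\left(70 - N{\left(G{\left(6 \right)} \right)}\right) - 157\right) \left(-29\right) = \left(\left(70 - - 3 \cdot 6^{2}\right) - 157\right) \left(-29\right) = \left(\left(70 - \left(-3\right) 36\right) - 157\right) \left(-29\right) = \left(\left(70 - -108\right) - 157\right) \left(-29\right) = \left(\left(70 + 108\right) - 157\right) \left(-29\right) = \left(178 - 157\right) \left(-29\right) = 21 \left(-29\right) = -609$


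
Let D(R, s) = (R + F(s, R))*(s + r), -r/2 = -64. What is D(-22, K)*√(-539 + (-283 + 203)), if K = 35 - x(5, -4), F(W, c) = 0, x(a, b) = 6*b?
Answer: -4114*I*√619 ≈ -1.0236e+5*I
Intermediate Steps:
r = 128 (r = -2*(-64) = 128)
K = 59 (K = 35 - 6*(-4) = 35 - 1*(-24) = 35 + 24 = 59)
D(R, s) = R*(128 + s) (D(R, s) = (R + 0)*(s + 128) = R*(128 + s))
D(-22, K)*√(-539 + (-283 + 203)) = (-22*(128 + 59))*√(-539 + (-283 + 203)) = (-22*187)*√(-539 - 80) = -4114*I*√619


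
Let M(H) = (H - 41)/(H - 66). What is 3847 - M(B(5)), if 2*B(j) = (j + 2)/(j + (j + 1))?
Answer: 1111604/289 ≈ 3846.4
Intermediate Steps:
B(j) = (2 + j)/(2*(1 + 2*j)) (B(j) = ((j + 2)/(j + (j + 1)))/2 = ((2 + j)/(j + (1 + j)))/2 = ((2 + j)/(1 + 2*j))/2 = (2 + j)/(2*(1 + 2*j)))
M(H) = (-41 + H)/(-66 + H)
3847 - M(B(5)) = 3847 - (-41 + (2 + 5)/(2*(1 + 2*5)))/(-66 + (2 + 5)/(2*(1 + 2*5))) = 3847 - (-41 + (1/2)*7/(1 + 10))/(-66 + (1/2)*7/(1 + 10)) = 3847 - (-41 + (1/2)*7/11)/(-66 + (1/2)*7/11) = 3847 - (-41 + (1/2)*(1/11)*7)/(-66 + (1/2)*(1/11)*7) = 3847 - (-41 + 7/22)/(-66 + 7/22) = 3847 - (-895)/((-1445/22)*22) = 3847 - (-22)*(-895)/(1445*22) = 3847 - 1*179/289 = 3847 - 179/289 = 1111604/289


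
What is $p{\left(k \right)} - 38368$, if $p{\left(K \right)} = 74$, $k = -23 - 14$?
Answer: $-38294$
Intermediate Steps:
$k = -37$
$p{\left(k \right)} - 38368 = 74 - 38368 = -38294$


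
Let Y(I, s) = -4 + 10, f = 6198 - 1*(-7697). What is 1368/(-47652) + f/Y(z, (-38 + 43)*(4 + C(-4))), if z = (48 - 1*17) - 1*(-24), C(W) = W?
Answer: 2904019/1254 ≈ 2315.8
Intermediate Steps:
f = 13895 (f = 6198 + 7697 = 13895)
z = 55 (z = (48 - 17) + 24 = 31 + 24 = 55)
Y(I, s) = 6
1368/(-47652) + f/Y(z, (-38 + 43)*(4 + C(-4))) = 1368/(-47652) + 13895/6 = 1368*(-1/47652) + 13895*(⅙) = -6/209 + 13895/6 = 2904019/1254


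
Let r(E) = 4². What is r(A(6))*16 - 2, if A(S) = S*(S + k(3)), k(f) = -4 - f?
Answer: 254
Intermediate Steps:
A(S) = S*(-7 + S) (A(S) = S*(S + (-4 - 1*3)) = S*(S + (-4 - 3)) = S*(S - 7) = S*(-7 + S))
r(E) = 16
r(A(6))*16 - 2 = 16*16 - 2 = 256 - 2 = 254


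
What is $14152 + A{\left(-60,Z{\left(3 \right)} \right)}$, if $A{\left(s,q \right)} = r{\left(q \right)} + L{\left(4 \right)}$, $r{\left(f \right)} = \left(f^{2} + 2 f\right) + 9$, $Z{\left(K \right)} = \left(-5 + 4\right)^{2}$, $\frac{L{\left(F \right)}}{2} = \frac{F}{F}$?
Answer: $14166$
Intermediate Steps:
$L{\left(F \right)} = 2$ ($L{\left(F \right)} = 2 \frac{F}{F} = 2 \cdot 1 = 2$)
$Z{\left(K \right)} = 1$ ($Z{\left(K \right)} = \left(-1\right)^{2} = 1$)
$r{\left(f \right)} = 9 + f^{2} + 2 f$
$A{\left(s,q \right)} = 11 + q^{2} + 2 q$ ($A{\left(s,q \right)} = \left(9 + q^{2} + 2 q\right) + 2 = 11 + q^{2} + 2 q$)
$14152 + A{\left(-60,Z{\left(3 \right)} \right)} = 14152 + \left(11 + 1^{2} + 2 \cdot 1\right) = 14152 + \left(11 + 1 + 2\right) = 14152 + 14 = 14166$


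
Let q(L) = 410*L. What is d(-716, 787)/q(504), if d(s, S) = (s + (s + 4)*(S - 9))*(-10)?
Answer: 2201/82 ≈ 26.841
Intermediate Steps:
d(s, S) = -10*s - 10*(-9 + S)*(4 + s) (d(s, S) = (s + (4 + s)*(-9 + S))*(-10) = (s + (-9 + S)*(4 + s))*(-10) = -10*s - 10*(-9 + S)*(4 + s))
d(-716, 787)/q(504) = (360 - 40*787 + 80*(-716) - 10*787*(-716))/((410*504)) = (360 - 31480 - 57280 + 5634920)/206640 = 5546520*(1/206640) = 2201/82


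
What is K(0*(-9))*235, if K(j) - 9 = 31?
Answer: 9400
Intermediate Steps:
K(j) = 40 (K(j) = 9 + 31 = 40)
K(0*(-9))*235 = 40*235 = 9400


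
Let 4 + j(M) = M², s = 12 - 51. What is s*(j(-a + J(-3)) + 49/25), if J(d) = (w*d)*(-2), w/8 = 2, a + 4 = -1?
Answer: -9943986/25 ≈ -3.9776e+5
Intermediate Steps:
a = -5 (a = -4 - 1 = -5)
w = 16 (w = 8*2 = 16)
J(d) = -32*d (J(d) = (16*d)*(-2) = -32*d)
s = -39
j(M) = -4 + M²
s*(j(-a + J(-3)) + 49/25) = -39*((-4 + (-1*(-5) - 32*(-3))²) + 49/25) = -39*((-4 + (5 + 96)²) + 49*(1/25)) = -39*((-4 + 101²) + 49/25) = -39*((-4 + 10201) + 49/25) = -39*(10197 + 49/25) = -39*254974/25 = -9943986/25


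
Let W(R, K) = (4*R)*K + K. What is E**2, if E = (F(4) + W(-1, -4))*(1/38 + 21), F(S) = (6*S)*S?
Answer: 1861577316/361 ≈ 5.1567e+6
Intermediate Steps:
F(S) = 6*S**2
W(R, K) = K + 4*K*R (W(R, K) = 4*K*R + K = K + 4*K*R)
E = 43146/19 (E = (6*4**2 - 4*(1 + 4*(-1)))*(1/38 + 21) = (6*16 - 4*(1 - 4))*(1/38 + 21) = (96 - 4*(-3))*(799/38) = (96 + 12)*(799/38) = 108*(799/38) = 43146/19 ≈ 2270.8)
E**2 = (43146/19)**2 = 1861577316/361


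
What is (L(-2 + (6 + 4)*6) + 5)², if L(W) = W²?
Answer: 11350161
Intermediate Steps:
(L(-2 + (6 + 4)*6) + 5)² = ((-2 + (6 + 4)*6)² + 5)² = ((-2 + 10*6)² + 5)² = ((-2 + 60)² + 5)² = (58² + 5)² = (3364 + 5)² = 3369² = 11350161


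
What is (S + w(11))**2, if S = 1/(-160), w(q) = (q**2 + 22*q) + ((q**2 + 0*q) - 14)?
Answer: 5654889601/25600 ≈ 2.2089e+5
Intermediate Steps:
w(q) = -14 + 2*q**2 + 22*q (w(q) = (q**2 + 22*q) + ((q**2 + 0) - 14) = (q**2 + 22*q) + (q**2 - 14) = (q**2 + 22*q) + (-14 + q**2) = -14 + 2*q**2 + 22*q)
S = -1/160 ≈ -0.0062500
(S + w(11))**2 = (-1/160 + (-14 + 2*11**2 + 22*11))**2 = (-1/160 + (-14 + 2*121 + 242))**2 = (-1/160 + (-14 + 242 + 242))**2 = (-1/160 + 470)**2 = (75199/160)**2 = 5654889601/25600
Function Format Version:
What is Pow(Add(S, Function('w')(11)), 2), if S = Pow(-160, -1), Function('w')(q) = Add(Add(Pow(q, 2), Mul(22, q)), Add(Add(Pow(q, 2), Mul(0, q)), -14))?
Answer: Rational(5654889601, 25600) ≈ 2.2089e+5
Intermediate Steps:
Function('w')(q) = Add(-14, Mul(2, Pow(q, 2)), Mul(22, q)) (Function('w')(q) = Add(Add(Pow(q, 2), Mul(22, q)), Add(Add(Pow(q, 2), 0), -14)) = Add(Add(Pow(q, 2), Mul(22, q)), Add(Pow(q, 2), -14)) = Add(Add(Pow(q, 2), Mul(22, q)), Add(-14, Pow(q, 2))) = Add(-14, Mul(2, Pow(q, 2)), Mul(22, q)))
S = Rational(-1, 160) ≈ -0.0062500
Pow(Add(S, Function('w')(11)), 2) = Pow(Add(Rational(-1, 160), Add(-14, Mul(2, Pow(11, 2)), Mul(22, 11))), 2) = Pow(Add(Rational(-1, 160), Add(-14, Mul(2, 121), 242)), 2) = Pow(Add(Rational(-1, 160), Add(-14, 242, 242)), 2) = Pow(Add(Rational(-1, 160), 470), 2) = Pow(Rational(75199, 160), 2) = Rational(5654889601, 25600)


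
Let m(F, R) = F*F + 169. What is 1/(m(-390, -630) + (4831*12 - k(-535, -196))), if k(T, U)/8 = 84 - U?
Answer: 1/208001 ≈ 4.8077e-6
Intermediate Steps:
m(F, R) = 169 + F² (m(F, R) = F² + 169 = 169 + F²)
k(T, U) = 672 - 8*U (k(T, U) = 8*(84 - U) = 672 - 8*U)
1/(m(-390, -630) + (4831*12 - k(-535, -196))) = 1/((169 + (-390)²) + (4831*12 - (672 - 8*(-196)))) = 1/((169 + 152100) + (57972 - (672 + 1568))) = 1/(152269 + (57972 - 1*2240)) = 1/(152269 + (57972 - 2240)) = 1/(152269 + 55732) = 1/208001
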